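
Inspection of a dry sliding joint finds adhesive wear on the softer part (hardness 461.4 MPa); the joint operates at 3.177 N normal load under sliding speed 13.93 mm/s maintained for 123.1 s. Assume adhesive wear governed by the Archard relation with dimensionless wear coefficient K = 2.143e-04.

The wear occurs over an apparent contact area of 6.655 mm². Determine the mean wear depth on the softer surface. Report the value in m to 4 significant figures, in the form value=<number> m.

Each operation runs at full precision; the intermediates are shown rounded, and one last rounding to four significant figures.
Convert: Sliding speed v = 13.93 mm/s = 0.01393 m/s. Distance covered L = v·t = 0.01393 m/s × 123.1 s = 1.715 m.
Convert: Hardness H = 461.4 MPa = 4.614e+08 Pa.
Convert: Contact area A = 6.655 mm² = 6.655e-06 m².
In SI base units, W = 3.177 N, H = 4.614e+08 Pa, K = 2.143e-04.
Apply Archard: V = K·W·L/H = 2.143e-04 · 3.177 · 1.715 / 4.614e+08 = 2.530e-12 m³.
Depth of wear h = V/A = 2.530e-12 / 6.655e-06 = 3.802e-07 m.

value=3.802e-07 m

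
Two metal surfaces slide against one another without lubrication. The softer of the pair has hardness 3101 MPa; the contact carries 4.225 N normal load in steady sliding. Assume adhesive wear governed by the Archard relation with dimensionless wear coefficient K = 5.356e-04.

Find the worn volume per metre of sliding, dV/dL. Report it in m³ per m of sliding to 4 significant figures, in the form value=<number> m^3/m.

The algebra holds full precision. Quoted intermediates are rounded — rounded just once to 4 significant digits.
Convert: Hardness H = 3101 MPa = 3.101e+09 Pa.
Working in SI base units: W = 4.225 N, H = 3.101e+09 Pa, K = 5.356e-04.
The wear rate dV/dL = K·W/H — distance-free: 5.356e-04 · 4.225 / 3.101e+09 = 7.297e-13 m³/m.

value=7.297e-13 m^3/m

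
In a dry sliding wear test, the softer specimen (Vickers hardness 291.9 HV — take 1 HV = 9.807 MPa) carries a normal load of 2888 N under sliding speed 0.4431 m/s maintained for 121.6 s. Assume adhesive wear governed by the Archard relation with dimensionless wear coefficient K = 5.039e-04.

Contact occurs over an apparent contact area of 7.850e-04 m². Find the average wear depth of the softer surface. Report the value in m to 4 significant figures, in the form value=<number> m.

The computation maintains full float precision; quoted intermediates are rounded, and one last rounding: four significant figures.
Convert: Distance L = v·t = 0.4431 m/s × 121.6 s = 53.88 m.
Convert: Hardness H = 291.9 HV × 9.807 MPa/HV = 2863 MPa = 2.863e+09 Pa.
Working in SI base units: W = 2888 N, H = 2.863e+09 Pa, K = 5.039e-04.
Archard volume V = K·W·L/H = 5.039e-04 · 2888 · 53.88 / 2.863e+09 = 2.739e-08 m³.
Mean depth h = V/A = 2.739e-08 / 7.850e-04 = 3.489e-05 m.

value=3.489e-05 m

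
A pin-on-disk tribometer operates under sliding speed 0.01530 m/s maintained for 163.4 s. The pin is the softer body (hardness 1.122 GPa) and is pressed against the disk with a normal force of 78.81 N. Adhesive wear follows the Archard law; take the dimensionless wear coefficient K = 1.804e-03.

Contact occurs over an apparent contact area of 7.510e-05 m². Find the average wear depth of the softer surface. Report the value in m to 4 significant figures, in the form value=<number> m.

Each operation keeps full float precision; intermediate values are shown rounded, and rounded just once to four significant digits.
Path length L = v·t = 0.01530 m/s × 163.4 s = 2.500 m.
Hardness H = 1.122 GPa = 1.122e+09 Pa.
As SI base values: W = 78.81 N, H = 1.122e+09 Pa, K = 1.804e-03.
The Archard volume V = K·W·L/H = 1.804e-03 · 78.81 · 2.500 / 1.122e+09 = 3.168e-10 m³.
Wear depth h = V/A = 3.168e-10 / 7.510e-05 = 4.218e-06 m.

value=4.218e-06 m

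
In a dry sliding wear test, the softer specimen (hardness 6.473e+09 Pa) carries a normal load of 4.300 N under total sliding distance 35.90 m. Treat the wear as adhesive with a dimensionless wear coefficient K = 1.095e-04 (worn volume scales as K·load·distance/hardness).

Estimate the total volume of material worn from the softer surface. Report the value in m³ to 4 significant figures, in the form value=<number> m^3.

value=2.611e-12 m^3

Intermediates appear rounded — each operation holds full precision; one final rounding, at four significant digits.
SI base units throughout: W = 4.300 N, H = 6.473e+09 Pa, K = 1.095e-04.
Archard relation: V = K·W·L/H = 1.095e-04 · 4.300 · 35.90 / 6.473e+09 = 2.611e-12 m³.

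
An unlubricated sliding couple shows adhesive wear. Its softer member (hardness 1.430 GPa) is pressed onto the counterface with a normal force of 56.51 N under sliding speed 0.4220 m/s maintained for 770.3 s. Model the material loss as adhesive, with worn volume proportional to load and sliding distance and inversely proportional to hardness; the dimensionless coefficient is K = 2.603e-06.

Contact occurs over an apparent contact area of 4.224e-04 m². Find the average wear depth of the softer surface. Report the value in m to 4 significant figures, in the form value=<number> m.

Every step keeps exact precision. Intermediates appear rounded. Rounded once at the end: 4 significant digits.
Convert: Distance covered L = v·t = 0.4220 m/s × 770.3 s = 325.1 m.
Convert: Hardness H = 1.430 GPa = 1.430e+09 Pa.
In SI base units, W = 56.51 N, H = 1.430e+09 Pa, K = 2.603e-06.
Wear volume V = K·W·L/H = 2.603e-06 · 56.51 · 325.1 / 1.430e+09 = 3.344e-11 m³.
Depth of wear h = V/A = 3.344e-11 / 4.224e-04 = 7.916e-08 m.

value=7.916e-08 m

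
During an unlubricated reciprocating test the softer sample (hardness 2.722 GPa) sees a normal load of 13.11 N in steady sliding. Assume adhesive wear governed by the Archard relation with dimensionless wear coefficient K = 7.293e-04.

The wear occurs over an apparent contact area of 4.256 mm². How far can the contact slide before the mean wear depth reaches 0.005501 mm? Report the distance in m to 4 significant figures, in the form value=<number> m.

Every step runs at full precision. Intermediate values are printed rounded, and a lone final rounding to 4 significant digits.
Hardness H = 2.722 GPa = 2.722e+09 Pa.
Contact area A = 4.256 mm² = 4.256e-06 m².
Depth limit h_lim = 0.005501 mm = 5.501e-06 m.
In SI base units: W = 13.11 N, H = 2.722e+09 Pa, K = 7.293e-04.
Limit volume V_lim = h_lim·A = 5.501e-06 · 4.256e-06 = 2.341e-11 m³.
Life L = V_lim·H/(K·W) = 2.341e-11 · 2.722e+09 / (7.293e-04 · 13.11) = 6.665 m.

value=6.665 m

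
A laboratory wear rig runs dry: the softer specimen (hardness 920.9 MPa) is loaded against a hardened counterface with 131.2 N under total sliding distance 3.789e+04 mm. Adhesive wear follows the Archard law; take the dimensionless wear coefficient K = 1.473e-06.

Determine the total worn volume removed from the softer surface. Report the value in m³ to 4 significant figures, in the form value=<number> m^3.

value=7.951e-12 m^3

Intermediates are printed rounded, and the computation keeps exact precision. Rounded just once: four significant digits.
Distance covered L = 3.789e+04 mm = 37.89 m.
Hardness H = 920.9 MPa = 9.209e+08 Pa.
Restated in SI base units: W = 131.2 N, H = 9.209e+08 Pa, K = 1.473e-06.
Volume removed: V = K·W·L/H = 1.473e-06 · 131.2 · 37.89 / 9.209e+08 = 7.951e-12 m³.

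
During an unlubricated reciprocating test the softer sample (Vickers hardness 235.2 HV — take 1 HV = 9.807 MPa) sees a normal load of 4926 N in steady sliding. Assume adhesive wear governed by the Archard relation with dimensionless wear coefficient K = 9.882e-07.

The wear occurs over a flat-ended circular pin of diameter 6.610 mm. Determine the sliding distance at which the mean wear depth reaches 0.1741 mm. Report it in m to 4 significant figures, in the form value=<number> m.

The algebra runs at full precision; the intermediates appear rounded; a single final rounding: 4 significant digits.
Convert: Hardness H = 235.2 HV × 9.807 MPa/HV = 2307 MPa = 2.307e+09 Pa.
Convert: Pin diameter d = 6.610 mm = 0.006610 m. Contact area A = π·d²/4 = π·(0.006610 m)²/4 = 3.432e-05 m².
Convert: Depth limit h_lim = 0.1741 mm = 1.741e-04 m.
Restated in SI base units: W = 4926 N, H = 2.307e+09 Pa, K = 9.882e-07.
Wearable volume V_lim = h_lim·A = 1.741e-04 · 3.432e-05 = 5.974e-09 m³.
Sliding life L = V_lim·H/(K·W) = 5.974e-09 · 2.307e+09 / (9.882e-07 · 4926) = 2831 m.

value=2831 m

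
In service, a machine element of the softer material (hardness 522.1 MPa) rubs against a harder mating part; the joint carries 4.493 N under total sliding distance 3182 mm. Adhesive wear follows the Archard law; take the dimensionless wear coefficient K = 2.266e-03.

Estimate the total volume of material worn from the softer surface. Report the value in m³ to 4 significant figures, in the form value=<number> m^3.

Each operation runs at exact precision, and displayed values are rounded. Rounded once at the end, at four significant figures.
The distance L = 3182 mm = 3.182 m.
Hardness H = 522.1 MPa = 5.221e+08 Pa.
As SI base values: W = 4.493 N, H = 5.221e+08 Pa, K = 2.266e-03.
Wear volume V = K·W·L/H = 2.266e-03 · 4.493 · 3.182 / 5.221e+08 = 6.205e-11 m³.

value=6.205e-11 m^3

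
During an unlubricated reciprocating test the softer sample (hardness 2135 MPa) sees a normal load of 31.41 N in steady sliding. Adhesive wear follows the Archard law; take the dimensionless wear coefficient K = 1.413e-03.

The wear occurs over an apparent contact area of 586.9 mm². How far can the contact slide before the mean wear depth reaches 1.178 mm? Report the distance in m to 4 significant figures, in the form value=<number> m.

value=3.326e+04 m

The intermediates appear rounded. The algebra holds full float precision, and a single final rounding to 4 significant digits.
Hardness H = 2135 MPa = 2.135e+09 Pa.
Contact area A = 586.9 mm² = 5.869e-04 m².
Depth limit h_lim = 1.178 mm = 0.001178 m.
As SI base values: W = 31.41 N, H = 2.135e+09 Pa, K = 1.413e-03.
Limit volume V_lim = h_lim·A = 0.001178 · 5.869e-04 = 6.914e-07 m³.
Inverting, life L = V_lim·H/(K·W) = 6.914e-07 · 2.135e+09 / (1.413e-03 · 31.41) = 3.326e+04 m.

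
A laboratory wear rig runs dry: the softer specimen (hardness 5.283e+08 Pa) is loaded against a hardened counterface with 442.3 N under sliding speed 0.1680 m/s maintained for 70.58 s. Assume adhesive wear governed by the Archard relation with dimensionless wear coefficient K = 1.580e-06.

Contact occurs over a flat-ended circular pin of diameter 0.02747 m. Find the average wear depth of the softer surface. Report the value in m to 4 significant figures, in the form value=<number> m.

value=2.647e-08 m

Intermediate values are displayed rounded, and all working math holds full precision; rounded just once, at four significant figures.
Total distance L = v·t = 0.1680 m/s × 70.58 s = 11.86 m.
Contact area A = π·d²/4 = π·(0.02747 m)²/4 = 5.927e-04 m².
Collected in SI base units: W = 442.3 N, H = 5.283e+08 Pa, K = 1.580e-06.
Wear volume V = K·W·L/H = 1.580e-06 · 442.3 · 11.86 / 5.283e+08 = 1.568e-11 m³.
Depth of wear h = V/A = 1.568e-11 / 5.927e-04 = 2.647e-08 m.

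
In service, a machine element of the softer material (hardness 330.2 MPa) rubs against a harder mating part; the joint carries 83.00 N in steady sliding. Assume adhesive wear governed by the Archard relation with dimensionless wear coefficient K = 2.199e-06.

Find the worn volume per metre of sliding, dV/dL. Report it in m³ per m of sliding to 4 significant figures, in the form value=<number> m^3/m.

value=5.527e-13 m^3/m

The algebra holds full precision, and intermediates are displayed rounded — a single final rounding to 4 significant figures.
Hardness H = 330.2 MPa = 3.302e+08 Pa.
SI base units throughout: W = 83.00 N, H = 3.302e+08 Pa, K = 2.199e-06.
The wear rate dV/dL = K·W/H: 2.199e-06 · 83.00 / 3.302e+08 = 5.527e-13 m³/m.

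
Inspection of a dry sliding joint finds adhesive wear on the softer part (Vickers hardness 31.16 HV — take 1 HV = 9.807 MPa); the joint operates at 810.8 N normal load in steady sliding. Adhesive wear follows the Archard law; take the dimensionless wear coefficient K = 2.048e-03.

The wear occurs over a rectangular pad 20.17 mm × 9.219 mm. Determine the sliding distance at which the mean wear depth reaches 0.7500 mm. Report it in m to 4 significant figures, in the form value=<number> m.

The intermediates are displayed rounded. All working math maintains full precision. Rounded just once, at four significant digits.
Convert: Hardness H = 31.16 HV × 9.807 MPa/HV = 305.6 MPa = 3.056e+08 Pa.
Convert: Pad sides 20.17 mm × 9.219 mm = 0.02017 m × 0.009219 m. Contact area A = 0.02017 m × 0.009219 m = 1.859e-04 m².
Convert: Depth limit h_lim = 0.7500 mm = 7.500e-04 m.
Restated in SI base units: W = 810.8 N, H = 3.056e+08 Pa, K = 2.048e-03.
At the depth limit, V_lim = h_lim·A = 7.500e-04 · 1.859e-04 = 1.395e-07 m³.
Thus life L = V_lim·H/(K·W) = 1.395e-07 · 3.056e+08 / (2.048e-03 · 810.8) = 25.66 m.

value=25.66 m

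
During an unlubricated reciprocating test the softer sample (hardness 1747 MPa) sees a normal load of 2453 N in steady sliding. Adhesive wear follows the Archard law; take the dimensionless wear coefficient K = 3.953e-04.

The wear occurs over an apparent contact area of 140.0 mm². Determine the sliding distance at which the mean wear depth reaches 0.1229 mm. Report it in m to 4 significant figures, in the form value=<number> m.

The algebra keeps full precision — intermediate values are displayed rounded — rounded just once to four significant digits.
Convert: Hardness H = 1747 MPa = 1.747e+09 Pa.
Convert: Contact area A = 140.0 mm² = 1.400e-04 m².
Convert: Depth limit h_lim = 0.1229 mm = 1.229e-04 m.
As SI base values: W = 2453 N, H = 1.747e+09 Pa, K = 3.953e-04.
Volume at the limit: V_lim = h_lim·A = 1.229e-04 · 1.400e-04 = 1.721e-08 m³.
Inverting, life L = V_lim·H/(K·W) = 1.721e-08 · 1.747e+09 / (3.953e-04 · 2453) = 31.00 m.

value=31.00 m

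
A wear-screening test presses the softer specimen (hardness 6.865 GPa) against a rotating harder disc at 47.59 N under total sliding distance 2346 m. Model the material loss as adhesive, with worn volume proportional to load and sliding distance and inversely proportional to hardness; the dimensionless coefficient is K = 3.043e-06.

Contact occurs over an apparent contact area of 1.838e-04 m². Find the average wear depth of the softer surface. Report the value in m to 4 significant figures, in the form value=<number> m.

value=2.693e-07 m

Intermediate values are shown rounded, and each operation keeps exact precision — one final rounding, at four significant figures.
Hardness H = 6.865 GPa = 6.865e+09 Pa.
Expressed in SI base units: W = 47.59 N, H = 6.865e+09 Pa, K = 3.043e-06.
Apply Archard: V = K·W·L/H = 3.043e-06 · 47.59 · 2346 / 6.865e+09 = 4.949e-11 m³.
Mean depth h = V/A = 4.949e-11 / 1.838e-04 = 2.693e-07 m.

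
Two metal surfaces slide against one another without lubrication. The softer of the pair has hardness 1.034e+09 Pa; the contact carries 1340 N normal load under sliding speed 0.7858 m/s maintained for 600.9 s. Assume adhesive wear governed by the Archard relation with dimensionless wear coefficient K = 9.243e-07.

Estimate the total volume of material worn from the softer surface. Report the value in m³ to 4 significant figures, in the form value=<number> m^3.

All working math maintains full precision; displayed values are rounded. Rounded once at the end, at four significant figures.
Convert: Path length L = v·t = 0.7858 m/s × 600.9 s = 472.2 m.
Restated in SI base units: W = 1340 N, H = 1.034e+09 Pa, K = 9.243e-07.
Archard relation: V = K·W·L/H = 9.243e-07 · 1340 · 472.2 / 1.034e+09 = 5.656e-10 m³.

value=5.656e-10 m^3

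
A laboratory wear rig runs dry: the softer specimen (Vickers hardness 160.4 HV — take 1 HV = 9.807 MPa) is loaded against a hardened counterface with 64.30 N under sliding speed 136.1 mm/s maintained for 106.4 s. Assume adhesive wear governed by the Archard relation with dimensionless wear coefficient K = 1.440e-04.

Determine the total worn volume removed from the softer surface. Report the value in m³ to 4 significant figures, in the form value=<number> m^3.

Shown intermediates are rounded — the computation carries full precision — a lone final rounding, at four significant figures.
Sliding speed v = 136.1 mm/s = 0.1361 m/s. Distance covered L = v·t = 0.1361 m/s × 106.4 s = 14.48 m.
Hardness H = 160.4 HV × 9.807 MPa/HV = 1573 MPa = 1.573e+09 Pa.
Collected in SI base units: W = 64.30 N, H = 1.573e+09 Pa, K = 1.440e-04.
Wear volume V = K·W·L/H = 1.440e-04 · 64.30 · 14.48 / 1.573e+09 = 8.524e-11 m³.

value=8.524e-11 m^3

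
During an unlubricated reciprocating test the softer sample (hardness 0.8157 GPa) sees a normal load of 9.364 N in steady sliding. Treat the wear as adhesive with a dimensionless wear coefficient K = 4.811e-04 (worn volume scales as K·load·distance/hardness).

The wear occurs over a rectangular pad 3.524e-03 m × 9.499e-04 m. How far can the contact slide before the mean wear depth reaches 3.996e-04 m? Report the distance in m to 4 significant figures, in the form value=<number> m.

value=242.2 m

Every step keeps exact precision, and intermediates are shown rounded; one final rounding, at 4 significant figures.
Convert: Hardness H = 0.8157 GPa = 8.157e+08 Pa.
Convert: Contact area A = 3.524e-03 m × 9.499e-04 m = 3.347e-06 m².
In SI base units: W = 9.364 N, H = 8.157e+08 Pa, K = 4.811e-04.
Limit volume V_lim = h_lim·A = 3.996e-04 · 3.347e-06 = 1.338e-09 m³.
Sliding life L = V_lim·H/(K·W) = 1.338e-09 · 8.157e+08 / (4.811e-04 · 9.364) = 242.2 m.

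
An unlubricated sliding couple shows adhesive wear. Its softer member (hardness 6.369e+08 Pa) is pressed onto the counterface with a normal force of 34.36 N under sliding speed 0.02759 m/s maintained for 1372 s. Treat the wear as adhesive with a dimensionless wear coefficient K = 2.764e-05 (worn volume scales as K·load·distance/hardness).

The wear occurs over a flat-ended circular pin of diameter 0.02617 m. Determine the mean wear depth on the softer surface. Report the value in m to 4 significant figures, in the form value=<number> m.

value=1.049e-07 m

The intermediates appear rounded, and the computation holds full precision. Rounded just once to four significant figures.
Total distance L = v·t = 0.02759 m/s × 1372 s = 37.85 m.
Contact area A = π·d²/4 = π·(0.02617 m)²/4 = 5.379e-04 m².
As SI base values: W = 34.36 N, H = 6.369e+08 Pa, K = 2.764e-05.
Archard relation: V = K·W·L/H = 2.764e-05 · 34.36 · 37.85 / 6.369e+08 = 5.645e-11 m³.
Mean depth h = V/A = 5.645e-11 / 5.379e-04 = 1.049e-07 m.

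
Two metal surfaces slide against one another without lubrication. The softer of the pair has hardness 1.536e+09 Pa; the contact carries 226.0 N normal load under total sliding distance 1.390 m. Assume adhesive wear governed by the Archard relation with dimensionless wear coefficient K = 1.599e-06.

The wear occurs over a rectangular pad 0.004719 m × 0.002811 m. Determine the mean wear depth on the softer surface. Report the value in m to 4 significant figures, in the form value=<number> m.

value=2.465e-08 m

Every step holds full precision — intermediates appear rounded. Rounded once at the end, at four significant digits.
Contact area A = 0.004719 m × 0.002811 m = 1.327e-05 m².
In SI base units, W = 226.0 N, H = 1.536e+09 Pa, K = 1.599e-06.
Volume removed: V = K·W·L/H = 1.599e-06 · 226.0 · 1.390 / 1.536e+09 = 3.270e-13 m³.
Wear depth h = V/A = 3.270e-13 / 1.327e-05 = 2.465e-08 m.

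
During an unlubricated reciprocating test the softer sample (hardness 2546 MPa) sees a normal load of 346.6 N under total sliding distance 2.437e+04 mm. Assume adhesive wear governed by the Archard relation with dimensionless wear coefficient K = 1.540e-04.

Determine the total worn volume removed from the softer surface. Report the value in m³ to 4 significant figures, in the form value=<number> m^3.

All arithmetic holds exact precision, and intermediate values are shown rounded, and rounded just once, at 4 significant digits.
Convert: Distance L = 2.437e+04 mm = 24.37 m.
Convert: Hardness H = 2546 MPa = 2.546e+09 Pa.
Restated in SI base units: W = 346.6 N, H = 2.546e+09 Pa, K = 1.540e-04.
Volume removed: V = K·W·L/H = 1.540e-04 · 346.6 · 24.37 / 2.546e+09 = 5.109e-10 m³.

value=5.109e-10 m^3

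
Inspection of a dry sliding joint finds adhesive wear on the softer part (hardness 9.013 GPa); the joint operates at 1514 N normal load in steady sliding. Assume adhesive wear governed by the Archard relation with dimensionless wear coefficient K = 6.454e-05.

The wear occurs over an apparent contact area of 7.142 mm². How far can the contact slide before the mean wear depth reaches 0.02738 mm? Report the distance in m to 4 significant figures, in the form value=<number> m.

value=18.04 m

Intermediate values appear rounded; the computation holds full precision; a single final rounding to 4 significant figures.
Convert: Hardness H = 9.013 GPa = 9.013e+09 Pa.
Convert: Contact area A = 7.142 mm² = 7.142e-06 m².
Convert: Depth limit h_lim = 0.02738 mm = 2.738e-05 m.
Expressed in SI base units: W = 1514 N, H = 9.013e+09 Pa, K = 6.454e-05.
Volume at the limit: V_lim = h_lim·A = 2.738e-05 · 7.142e-06 = 1.955e-10 m³.
Thus life L = V_lim·H/(K·W) = 1.955e-10 · 9.013e+09 / (6.454e-05 · 1514) = 18.04 m.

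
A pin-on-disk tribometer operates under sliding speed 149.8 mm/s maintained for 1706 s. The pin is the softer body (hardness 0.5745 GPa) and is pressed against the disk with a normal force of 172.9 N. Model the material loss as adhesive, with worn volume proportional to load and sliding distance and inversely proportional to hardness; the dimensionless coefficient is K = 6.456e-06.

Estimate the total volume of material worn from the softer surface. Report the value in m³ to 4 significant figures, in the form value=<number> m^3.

value=4.965e-10 m^3

Intermediates are printed rounded — the algebra holds exact precision. Rounded just once: four significant digits.
Convert: Sliding speed v = 149.8 mm/s = 0.1498 m/s. The distance L = v·t = 0.1498 m/s × 1706 s = 255.6 m.
Convert: Hardness H = 0.5745 GPa = 5.745e+08 Pa.
Restated in SI base units: W = 172.9 N, H = 5.745e+08 Pa, K = 6.456e-06.
Archard relation: V = K·W·L/H = 6.456e-06 · 172.9 · 255.6 / 5.745e+08 = 4.965e-10 m³.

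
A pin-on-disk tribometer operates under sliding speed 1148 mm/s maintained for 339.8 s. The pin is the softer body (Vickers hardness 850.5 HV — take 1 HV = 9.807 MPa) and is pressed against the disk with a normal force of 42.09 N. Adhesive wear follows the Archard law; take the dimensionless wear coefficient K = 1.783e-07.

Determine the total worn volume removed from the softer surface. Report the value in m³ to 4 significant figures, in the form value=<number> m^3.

value=3.510e-13 m^3

All working math runs at exact precision. Intermediate values are shown rounded. Rounded once at the end: 4 significant digits.
Convert: Sliding speed v = 1148 mm/s = 1.148 m/s. Path length L = v·t = 1.148 m/s × 339.8 s = 390.1 m.
Convert: Hardness H = 850.5 HV × 9.807 MPa/HV = 8341 MPa = 8.341e+09 Pa.
Working in SI base units: W = 42.09 N, H = 8.341e+09 Pa, K = 1.783e-07.
Apply Archard: V = K·W·L/H = 1.783e-07 · 42.09 · 390.1 / 8.341e+09 = 3.510e-13 m³.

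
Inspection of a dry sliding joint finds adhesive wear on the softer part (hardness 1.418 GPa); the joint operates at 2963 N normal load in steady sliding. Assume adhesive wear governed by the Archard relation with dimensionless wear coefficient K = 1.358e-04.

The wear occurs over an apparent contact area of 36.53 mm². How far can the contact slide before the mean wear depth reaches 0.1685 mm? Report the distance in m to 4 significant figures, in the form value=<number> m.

value=21.69 m

Each operation holds full precision, and printed values are rounded. Rounded just once, at 4 significant digits.
Convert: Hardness H = 1.418 GPa = 1.418e+09 Pa.
Convert: Contact area A = 36.53 mm² = 3.653e-05 m².
Convert: Depth limit h_lim = 0.1685 mm = 1.685e-04 m.
In SI base units, W = 2963 N, H = 1.418e+09 Pa, K = 1.358e-04.
Allowed volume V_lim = h_lim·A = 1.685e-04 · 3.653e-05 = 6.155e-09 m³.
Thus life L = V_lim·H/(K·W) = 6.155e-09 · 1.418e+09 / (1.358e-04 · 2963) = 21.69 m.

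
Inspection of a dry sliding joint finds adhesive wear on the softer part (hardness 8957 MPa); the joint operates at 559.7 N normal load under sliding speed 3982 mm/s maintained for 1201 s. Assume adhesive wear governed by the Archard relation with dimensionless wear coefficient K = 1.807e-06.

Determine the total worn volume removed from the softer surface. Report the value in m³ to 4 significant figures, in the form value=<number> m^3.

The algebra maintains full float precision; shown intermediates are rounded — rounded just once: four significant figures.
Convert: Sliding speed v = 3982 mm/s = 3.982 m/s. The distance L = v·t = 3.982 m/s × 1201 s = 4782 m.
Convert: Hardness H = 8957 MPa = 8.957e+09 Pa.
Working in SI base units: W = 559.7 N, H = 8.957e+09 Pa, K = 1.807e-06.
By Archard's law, V = K·W·L/H = 1.807e-06 · 559.7 · 4782 / 8.957e+09 = 5.400e-10 m³.

value=5.400e-10 m^3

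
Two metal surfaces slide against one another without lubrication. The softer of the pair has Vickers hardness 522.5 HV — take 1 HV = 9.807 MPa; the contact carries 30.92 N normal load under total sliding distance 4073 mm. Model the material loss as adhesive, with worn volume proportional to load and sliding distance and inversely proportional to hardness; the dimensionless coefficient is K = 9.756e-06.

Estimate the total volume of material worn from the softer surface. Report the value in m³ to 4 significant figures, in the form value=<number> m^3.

Every step holds full precision, and shown intermediates are rounded; one last rounding to four significant figures.
Sliding distance L = 4073 mm = 4.073 m.
Hardness H = 522.5 HV × 9.807 MPa/HV = 5124 MPa = 5.124e+09 Pa.
SI base units throughout: W = 30.92 N, H = 5.124e+09 Pa, K = 9.756e-06.
Archard volume V = K·W·L/H = 9.756e-06 · 30.92 · 4.073 / 5.124e+09 = 2.398e-13 m³.

value=2.398e-13 m^3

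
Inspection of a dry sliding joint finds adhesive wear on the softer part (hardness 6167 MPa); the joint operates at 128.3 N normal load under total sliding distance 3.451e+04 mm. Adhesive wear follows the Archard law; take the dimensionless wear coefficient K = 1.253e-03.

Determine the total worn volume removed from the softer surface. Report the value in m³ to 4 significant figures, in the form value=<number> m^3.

Each operation carries exact precision — the intermediates appear rounded; rounded just once: 4 significant digits.
Path length L = 3.451e+04 mm = 34.51 m.
Hardness H = 6167 MPa = 6.167e+09 Pa.
Collected in SI base units: W = 128.3 N, H = 6.167e+09 Pa, K = 1.253e-03.
Apply Archard: V = K·W·L/H = 1.253e-03 · 128.3 · 34.51 / 6.167e+09 = 8.996e-10 m³.

value=8.996e-10 m^3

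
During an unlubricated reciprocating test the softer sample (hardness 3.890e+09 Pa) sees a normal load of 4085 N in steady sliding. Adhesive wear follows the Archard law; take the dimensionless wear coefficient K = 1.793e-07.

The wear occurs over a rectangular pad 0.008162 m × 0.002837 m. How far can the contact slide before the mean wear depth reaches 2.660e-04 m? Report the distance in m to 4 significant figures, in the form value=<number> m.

value=3.271e+04 m

The intermediates are displayed rounded — all working math maintains full precision — one final rounding: four significant figures.
Convert: Contact area A = 0.008162 m × 0.002837 m = 2.316e-05 m².
As SI base values: W = 4085 N, H = 3.890e+09 Pa, K = 1.793e-07.
Wearable volume V_lim = h_lim·A = 2.660e-04 · 2.316e-05 = 6.159e-09 m³.
Life L = V_lim·H/(K·W) = 6.159e-09 · 3.890e+09 / (1.793e-07 · 4085) = 3.271e+04 m.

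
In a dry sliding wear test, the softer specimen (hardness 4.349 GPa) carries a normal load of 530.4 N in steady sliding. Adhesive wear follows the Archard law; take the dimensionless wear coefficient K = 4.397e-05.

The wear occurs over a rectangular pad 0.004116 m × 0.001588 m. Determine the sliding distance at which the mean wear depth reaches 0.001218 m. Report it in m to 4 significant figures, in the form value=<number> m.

value=1485 m

All arithmetic carries full float precision, and the intermediates are printed rounded — one final rounding to four significant digits.
Convert: Hardness H = 4.349 GPa = 4.349e+09 Pa.
Convert: Contact area A = 0.004116 m × 0.001588 m = 6.536e-06 m².
As SI base values: W = 530.4 N, H = 4.349e+09 Pa, K = 4.397e-05.
Allowed volume V_lim = h_lim·A = 0.001218 · 6.536e-06 = 7.961e-09 m³.
Thus life L = V_lim·H/(K·W) = 7.961e-09 · 4.349e+09 / (4.397e-05 · 530.4) = 1485 m.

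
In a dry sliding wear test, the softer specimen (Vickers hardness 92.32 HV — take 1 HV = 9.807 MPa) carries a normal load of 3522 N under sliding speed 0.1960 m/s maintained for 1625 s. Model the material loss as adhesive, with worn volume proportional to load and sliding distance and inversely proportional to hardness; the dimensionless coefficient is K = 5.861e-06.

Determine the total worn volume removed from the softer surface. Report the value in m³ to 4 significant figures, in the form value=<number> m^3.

Intermediate values are shown rounded — each operation holds exact precision, and rounded once at the end to four significant figures.
Convert: Path length L = v·t = 0.1960 m/s × 1625 s = 318.5 m.
Convert: Hardness H = 92.32 HV × 9.807 MPa/HV = 905.4 MPa = 9.054e+08 Pa.
Expressed in SI base units: W = 3522 N, H = 9.054e+08 Pa, K = 5.861e-06.
Archard volume V = K·W·L/H = 5.861e-06 · 3522 · 318.5 / 9.054e+08 = 7.262e-09 m³.

value=7.262e-09 m^3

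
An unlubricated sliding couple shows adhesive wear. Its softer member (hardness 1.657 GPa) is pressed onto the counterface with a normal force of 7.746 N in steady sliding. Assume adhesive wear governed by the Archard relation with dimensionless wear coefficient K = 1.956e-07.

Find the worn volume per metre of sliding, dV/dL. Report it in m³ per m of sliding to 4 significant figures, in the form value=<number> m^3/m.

value=9.144e-16 m^3/m

Every step carries full precision; intermediates appear rounded — rounded once at the end to four significant digits.
Hardness H = 1.657 GPa = 1.657e+09 Pa.
SI base units throughout: W = 7.746 N, H = 1.657e+09 Pa, K = 1.956e-07.
Rate of wear dV/dL = K·W/H: 1.956e-07 · 7.746 / 1.657e+09 = 9.144e-16 m³/m.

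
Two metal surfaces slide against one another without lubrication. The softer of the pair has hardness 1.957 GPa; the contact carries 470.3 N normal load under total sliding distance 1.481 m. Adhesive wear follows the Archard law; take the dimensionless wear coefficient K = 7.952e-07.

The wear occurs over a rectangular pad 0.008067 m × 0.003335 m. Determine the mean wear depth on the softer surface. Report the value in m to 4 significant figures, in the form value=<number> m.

value=1.052e-08 m

Intermediate values are displayed rounded, and each operation holds full precision; rounded once at the end to four significant digits.
Hardness H = 1.957 GPa = 1.957e+09 Pa.
Contact area A = 0.008067 m × 0.003335 m = 2.690e-05 m².
In SI base units, W = 470.3 N, H = 1.957e+09 Pa, K = 7.952e-07.
Apply Archard: V = K·W·L/H = 7.952e-07 · 470.3 · 1.481 / 1.957e+09 = 2.830e-13 m³.
Average depth h = V/A = 2.830e-13 / 2.690e-05 = 1.052e-08 m.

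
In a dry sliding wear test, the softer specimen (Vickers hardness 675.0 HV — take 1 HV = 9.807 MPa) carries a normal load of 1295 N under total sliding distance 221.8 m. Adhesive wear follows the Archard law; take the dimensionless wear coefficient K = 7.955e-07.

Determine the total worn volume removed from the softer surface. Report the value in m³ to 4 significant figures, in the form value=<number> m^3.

Intermediate values are displayed rounded — each operation keeps full precision — a lone final rounding, at 4 significant digits.
Convert: Hardness H = 675.0 HV × 9.807 MPa/HV = 6620 MPa = 6.620e+09 Pa.
Working in SI base units: W = 1295 N, H = 6.620e+09 Pa, K = 7.955e-07.
Wear volume V = K·W·L/H = 7.955e-07 · 1295 · 221.8 / 6.620e+09 = 3.452e-11 m³.

value=3.452e-11 m^3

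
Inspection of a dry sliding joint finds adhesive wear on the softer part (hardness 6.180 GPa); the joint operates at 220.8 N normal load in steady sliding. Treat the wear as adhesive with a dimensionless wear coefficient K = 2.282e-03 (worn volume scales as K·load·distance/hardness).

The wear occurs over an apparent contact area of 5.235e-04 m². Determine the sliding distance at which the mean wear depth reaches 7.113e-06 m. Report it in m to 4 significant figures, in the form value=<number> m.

value=45.67 m

The algebra holds full precision. Intermediates are displayed rounded. Rounded once at the end: four significant digits.
Hardness H = 6.180 GPa = 6.180e+09 Pa.
In SI base units: W = 220.8 N, H = 6.180e+09 Pa, K = 2.282e-03.
Limit volume V_lim = h_lim·A = 7.113e-06 · 5.235e-04 = 3.724e-09 m³.
So the life L = V_lim·H/(K·W) = 3.724e-09 · 6.180e+09 / (2.282e-03 · 220.8) = 45.67 m.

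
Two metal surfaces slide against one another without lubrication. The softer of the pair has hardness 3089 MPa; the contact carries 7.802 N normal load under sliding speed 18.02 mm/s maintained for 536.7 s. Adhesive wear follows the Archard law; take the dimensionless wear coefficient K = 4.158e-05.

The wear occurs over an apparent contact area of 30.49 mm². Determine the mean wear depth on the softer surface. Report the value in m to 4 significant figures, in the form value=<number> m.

All arithmetic maintains full float precision — displayed values are rounded; one last rounding, at 4 significant digits.
Convert: Sliding speed v = 18.02 mm/s = 0.01802 m/s. Total distance L = v·t = 0.01802 m/s × 536.7 s = 9.671 m.
Convert: Hardness H = 3089 MPa = 3.089e+09 Pa.
Convert: Contact area A = 30.49 mm² = 3.049e-05 m².
As SI base values: W = 7.802 N, H = 3.089e+09 Pa, K = 4.158e-05.
Wear volume V = K·W·L/H = 4.158e-05 · 7.802 · 9.671 / 3.089e+09 = 1.016e-12 m³.
Mean depth h = V/A = 1.016e-12 / 3.049e-05 = 3.331e-08 m.

value=3.331e-08 m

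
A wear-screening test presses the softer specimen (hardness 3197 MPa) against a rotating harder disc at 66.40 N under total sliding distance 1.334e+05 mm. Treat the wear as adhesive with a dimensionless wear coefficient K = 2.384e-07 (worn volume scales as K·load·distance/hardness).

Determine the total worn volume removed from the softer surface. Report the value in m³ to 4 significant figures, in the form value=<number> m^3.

value=6.605e-13 m^3

Intermediates appear rounded. Each operation maintains full float precision, and rounded just once: 4 significant figures.
Sliding distance L = 1.334e+05 mm = 133.4 m.
Hardness H = 3197 MPa = 3.197e+09 Pa.
In SI base units: W = 66.40 N, H = 3.197e+09 Pa, K = 2.384e-07.
Wear volume V = K·W·L/H = 2.384e-07 · 66.40 · 133.4 / 3.197e+09 = 6.605e-13 m³.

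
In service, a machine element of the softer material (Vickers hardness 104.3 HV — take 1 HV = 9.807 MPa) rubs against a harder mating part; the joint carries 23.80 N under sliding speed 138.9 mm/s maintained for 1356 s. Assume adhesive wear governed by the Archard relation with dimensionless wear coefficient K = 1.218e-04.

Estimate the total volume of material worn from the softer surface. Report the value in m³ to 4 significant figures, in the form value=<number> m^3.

All working math holds full float precision. The intermediates are shown rounded, and a single final rounding: 4 significant digits.
Convert: Sliding speed v = 138.9 mm/s = 0.1389 m/s. Sliding distance L = v·t = 0.1389 m/s × 1356 s = 188.3 m.
Convert: Hardness H = 104.3 HV × 9.807 MPa/HV = 1023 MPa = 1.023e+09 Pa.
SI base units throughout: W = 23.80 N, H = 1.023e+09 Pa, K = 1.218e-04.
Archard volume V = K·W·L/H = 1.218e-04 · 23.80 · 188.3 / 1.023e+09 = 5.338e-10 m³.

value=5.338e-10 m^3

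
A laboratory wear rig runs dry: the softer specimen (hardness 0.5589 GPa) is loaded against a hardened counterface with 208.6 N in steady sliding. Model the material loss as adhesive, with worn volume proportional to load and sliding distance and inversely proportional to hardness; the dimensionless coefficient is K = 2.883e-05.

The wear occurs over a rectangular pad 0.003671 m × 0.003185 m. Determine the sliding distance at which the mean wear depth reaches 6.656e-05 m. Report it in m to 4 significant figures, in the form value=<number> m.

value=72.32 m

The computation runs at full float precision. The intermediates are printed rounded — rounded just once, at 4 significant figures.
Convert: Hardness H = 0.5589 GPa = 5.589e+08 Pa.
Convert: Contact area A = 0.003671 m × 0.003185 m = 1.169e-05 m².
Restated in SI base units: W = 208.6 N, H = 5.589e+08 Pa, K = 2.883e-05.
Allowed volume V_lim = h_lim·A = 6.656e-05 · 1.169e-05 = 7.782e-10 m³.
Thus life L = V_lim·H/(K·W) = 7.782e-10 · 5.589e+08 / (2.883e-05 · 208.6) = 72.32 m.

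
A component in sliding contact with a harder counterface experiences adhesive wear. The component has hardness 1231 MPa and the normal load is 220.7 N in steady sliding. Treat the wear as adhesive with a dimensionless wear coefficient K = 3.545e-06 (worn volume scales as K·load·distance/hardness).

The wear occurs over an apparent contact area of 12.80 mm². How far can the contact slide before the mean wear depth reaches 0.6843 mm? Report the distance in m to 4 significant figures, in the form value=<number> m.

value=1.378e+04 m

All arithmetic holds exact precision; the intermediates are displayed rounded — one last rounding, at 4 significant figures.
Hardness H = 1231 MPa = 1.231e+09 Pa.
Contact area A = 12.80 mm² = 1.280e-05 m².
Depth limit h_lim = 0.6843 mm = 6.843e-04 m.
Restated in SI base units: W = 220.7 N, H = 1.231e+09 Pa, K = 3.545e-06.
Volume at the limit: V_lim = h_lim·A = 6.843e-04 · 1.280e-05 = 8.759e-09 m³.
Sliding life L = V_lim·H/(K·W) = 8.759e-09 · 1.231e+09 / (3.545e-06 · 220.7) = 1.378e+04 m.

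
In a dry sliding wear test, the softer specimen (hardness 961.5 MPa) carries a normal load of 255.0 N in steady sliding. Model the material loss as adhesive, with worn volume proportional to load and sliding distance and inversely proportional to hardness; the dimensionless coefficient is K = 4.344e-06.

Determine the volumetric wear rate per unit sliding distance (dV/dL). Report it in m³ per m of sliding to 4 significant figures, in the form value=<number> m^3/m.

value=1.152e-12 m^3/m

Every step holds full float precision; the intermediates are displayed rounded. Rounded just once: 4 significant digits.
Hardness H = 961.5 MPa = 9.615e+08 Pa.
Restated in SI base units: W = 255.0 N, H = 9.615e+08 Pa, K = 4.344e-06.
Wear rate dV/dL = K·W/H — distance-free: 4.344e-06 · 255.0 / 9.615e+08 = 1.152e-12 m³/m.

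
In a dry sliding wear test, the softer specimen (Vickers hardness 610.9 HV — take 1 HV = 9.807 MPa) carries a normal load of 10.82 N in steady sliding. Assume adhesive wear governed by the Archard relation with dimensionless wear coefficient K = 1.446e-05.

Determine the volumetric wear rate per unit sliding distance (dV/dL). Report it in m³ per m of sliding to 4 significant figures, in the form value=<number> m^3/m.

value=2.611e-14 m^3/m

Intermediates are displayed rounded — the algebra carries full float precision — one last rounding: four significant figures.
Convert: Hardness H = 610.9 HV × 9.807 MPa/HV = 5991 MPa = 5.991e+09 Pa.
As SI base values: W = 10.82 N, H = 5.991e+09 Pa, K = 1.446e-05.
Wear rate dV/dL = K·W/H, so: 1.446e-05 · 10.82 / 5.991e+09 = 2.611e-14 m³/m.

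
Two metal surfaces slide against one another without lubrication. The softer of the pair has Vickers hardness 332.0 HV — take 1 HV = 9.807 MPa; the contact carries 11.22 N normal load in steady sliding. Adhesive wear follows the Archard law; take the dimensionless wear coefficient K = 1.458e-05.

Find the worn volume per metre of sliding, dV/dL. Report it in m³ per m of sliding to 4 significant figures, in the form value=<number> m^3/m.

value=5.024e-14 m^3/m

The computation runs at exact precision. Intermediate values are displayed rounded; a single final rounding: four significant digits.
Convert: Hardness H = 332.0 HV × 9.807 MPa/HV = 3256 MPa = 3.256e+09 Pa.
Working in SI base units: W = 11.22 N, H = 3.256e+09 Pa, K = 1.458e-05.
The wear rate dV/dL = K·W/H: 1.458e-05 · 11.22 / 3.256e+09 = 5.024e-14 m³/m.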